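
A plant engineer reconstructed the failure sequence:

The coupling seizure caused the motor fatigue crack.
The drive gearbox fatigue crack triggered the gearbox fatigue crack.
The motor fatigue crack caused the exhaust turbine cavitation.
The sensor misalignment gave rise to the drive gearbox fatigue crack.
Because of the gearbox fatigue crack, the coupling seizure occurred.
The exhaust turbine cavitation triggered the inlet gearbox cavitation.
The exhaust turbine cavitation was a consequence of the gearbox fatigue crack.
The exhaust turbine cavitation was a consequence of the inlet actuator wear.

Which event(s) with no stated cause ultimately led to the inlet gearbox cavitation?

the inlet actuator wear, the sensor misalignment

Tracing upstream from the inlet gearbox cavitation: the inlet gearbox cavitation ← the exhaust turbine cavitation ← the gearbox fatigue crack ← the drive gearbox fatigue crack ← the sensor misalignment.
A separate upstream branch: the inlet gearbox cavitation ← the exhaust turbine cavitation ← the inlet actuator wear.
Each of those chain origins has no stated cause.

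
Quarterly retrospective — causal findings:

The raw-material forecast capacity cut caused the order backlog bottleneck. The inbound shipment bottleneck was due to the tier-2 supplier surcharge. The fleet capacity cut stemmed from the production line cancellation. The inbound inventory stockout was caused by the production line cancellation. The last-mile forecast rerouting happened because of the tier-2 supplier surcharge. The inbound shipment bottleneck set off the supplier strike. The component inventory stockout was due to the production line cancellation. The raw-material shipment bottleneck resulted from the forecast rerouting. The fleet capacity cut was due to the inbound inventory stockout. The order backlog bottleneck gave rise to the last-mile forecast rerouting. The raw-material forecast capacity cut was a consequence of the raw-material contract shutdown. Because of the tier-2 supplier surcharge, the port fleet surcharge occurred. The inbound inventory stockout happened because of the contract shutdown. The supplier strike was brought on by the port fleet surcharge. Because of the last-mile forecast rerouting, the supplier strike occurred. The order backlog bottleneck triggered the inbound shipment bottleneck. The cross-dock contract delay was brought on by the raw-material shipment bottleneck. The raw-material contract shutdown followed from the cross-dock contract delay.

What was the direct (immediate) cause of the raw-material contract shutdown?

Upstream contributors include the forecast rerouting, the raw-material shipment bottleneck, but only the cross-dock contract delay feeds directly into the raw-material contract shutdown.

the cross-dock contract delay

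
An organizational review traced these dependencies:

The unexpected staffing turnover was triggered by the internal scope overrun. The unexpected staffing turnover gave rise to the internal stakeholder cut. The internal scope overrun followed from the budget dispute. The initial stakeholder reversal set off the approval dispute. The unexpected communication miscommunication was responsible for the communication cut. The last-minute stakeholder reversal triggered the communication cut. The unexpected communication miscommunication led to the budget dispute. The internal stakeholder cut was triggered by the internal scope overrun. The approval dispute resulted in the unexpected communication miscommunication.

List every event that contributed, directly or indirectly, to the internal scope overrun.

the approval dispute, the budget dispute, the initial stakeholder reversal, the unexpected communication miscommunication

Immediate cause of the internal scope overrun: the budget dispute.
Further upstream: the initial stakeholder reversal, the approval dispute, the unexpected communication miscommunication.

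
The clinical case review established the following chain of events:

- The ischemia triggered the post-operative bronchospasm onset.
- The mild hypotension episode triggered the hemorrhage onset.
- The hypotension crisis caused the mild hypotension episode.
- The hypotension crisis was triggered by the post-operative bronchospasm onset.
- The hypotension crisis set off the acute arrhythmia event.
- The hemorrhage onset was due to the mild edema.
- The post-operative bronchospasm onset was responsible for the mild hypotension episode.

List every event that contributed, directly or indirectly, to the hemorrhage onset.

Immediate causes of the hemorrhage onset: the mild edema, the mild hypotension episode.
Further upstream: the ischemia, the post-operative bronchospasm onset, the hypotension crisis.

the hypotension crisis, the ischemia, the mild edema, the mild hypotension episode, the post-operative bronchospasm onset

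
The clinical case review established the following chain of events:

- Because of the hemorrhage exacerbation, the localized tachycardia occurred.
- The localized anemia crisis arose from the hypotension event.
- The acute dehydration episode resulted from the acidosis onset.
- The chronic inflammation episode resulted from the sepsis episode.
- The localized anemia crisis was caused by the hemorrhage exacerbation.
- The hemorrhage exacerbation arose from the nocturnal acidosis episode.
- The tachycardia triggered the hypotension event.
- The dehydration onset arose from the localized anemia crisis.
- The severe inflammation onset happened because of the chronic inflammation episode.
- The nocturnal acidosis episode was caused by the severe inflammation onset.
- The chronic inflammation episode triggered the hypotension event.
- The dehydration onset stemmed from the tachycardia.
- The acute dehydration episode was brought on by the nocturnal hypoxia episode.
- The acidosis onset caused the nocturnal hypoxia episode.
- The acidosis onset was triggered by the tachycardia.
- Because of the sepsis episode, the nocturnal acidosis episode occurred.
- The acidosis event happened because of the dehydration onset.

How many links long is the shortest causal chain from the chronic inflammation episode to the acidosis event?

Shortest chain: the chronic inflammation episode → the hypotension event → the localized anemia crisis → the dehydration onset → the acidosis event.

4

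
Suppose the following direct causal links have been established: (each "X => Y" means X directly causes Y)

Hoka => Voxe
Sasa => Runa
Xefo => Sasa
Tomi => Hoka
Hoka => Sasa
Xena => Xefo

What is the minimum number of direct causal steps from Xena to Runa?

Shortest chain: Xena → Xefo → Sasa → Runa.

3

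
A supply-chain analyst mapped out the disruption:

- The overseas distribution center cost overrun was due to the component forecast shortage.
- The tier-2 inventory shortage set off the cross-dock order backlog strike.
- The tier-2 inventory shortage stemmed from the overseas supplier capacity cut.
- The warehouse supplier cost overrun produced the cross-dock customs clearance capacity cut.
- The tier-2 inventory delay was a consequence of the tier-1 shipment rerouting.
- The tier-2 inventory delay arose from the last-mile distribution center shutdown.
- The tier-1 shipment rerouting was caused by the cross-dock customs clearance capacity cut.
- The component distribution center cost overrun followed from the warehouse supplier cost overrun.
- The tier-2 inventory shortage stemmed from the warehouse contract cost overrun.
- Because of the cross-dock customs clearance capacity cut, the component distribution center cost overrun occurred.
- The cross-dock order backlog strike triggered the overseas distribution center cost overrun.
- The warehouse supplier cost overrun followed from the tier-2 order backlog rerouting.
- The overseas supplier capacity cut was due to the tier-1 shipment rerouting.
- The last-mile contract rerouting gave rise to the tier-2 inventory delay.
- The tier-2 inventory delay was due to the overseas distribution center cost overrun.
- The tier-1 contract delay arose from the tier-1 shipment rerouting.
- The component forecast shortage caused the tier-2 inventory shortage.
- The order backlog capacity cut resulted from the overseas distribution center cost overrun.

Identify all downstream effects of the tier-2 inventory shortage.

the cross-dock order backlog strike, the order backlog capacity cut, the overseas distribution center cost overrun, the tier-2 inventory delay

Direct effects: the cross-dock order backlog strike.
2 steps out: the overseas distribution center cost overrun.
3 steps out: the order backlog capacity cut, the tier-2 inventory delay.
Not reachable from it: the tier-2 order backlog rerouting, the last-mile distribution center shutdown, the warehouse supplier cost overrun, the cross-dock customs clearance capacity cut, the last-mile contract rerouting, the tier-1 shipment rerouting, the warehouse contract cost overrun, the tier-1 contract delay, the component distribution center cost overrun, the overseas supplier capacity cut, the component forecast shortage.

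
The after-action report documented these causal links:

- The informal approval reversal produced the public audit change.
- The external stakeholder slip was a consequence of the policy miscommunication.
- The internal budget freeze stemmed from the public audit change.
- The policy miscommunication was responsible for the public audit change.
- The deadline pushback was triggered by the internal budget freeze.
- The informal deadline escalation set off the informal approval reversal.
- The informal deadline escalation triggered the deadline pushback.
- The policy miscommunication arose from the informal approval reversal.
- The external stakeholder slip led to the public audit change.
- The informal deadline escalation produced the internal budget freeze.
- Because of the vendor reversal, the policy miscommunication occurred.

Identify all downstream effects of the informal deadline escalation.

the deadline pushback, the external stakeholder slip, the informal approval reversal, the internal budget freeze, the policy miscommunication, the public audit change

Direct effects: the informal approval reversal, the internal budget freeze, the deadline pushback.
2 steps out: the policy miscommunication, the public audit change.
3 steps out: the external stakeholder slip.
Not reachable from it: the vendor reversal.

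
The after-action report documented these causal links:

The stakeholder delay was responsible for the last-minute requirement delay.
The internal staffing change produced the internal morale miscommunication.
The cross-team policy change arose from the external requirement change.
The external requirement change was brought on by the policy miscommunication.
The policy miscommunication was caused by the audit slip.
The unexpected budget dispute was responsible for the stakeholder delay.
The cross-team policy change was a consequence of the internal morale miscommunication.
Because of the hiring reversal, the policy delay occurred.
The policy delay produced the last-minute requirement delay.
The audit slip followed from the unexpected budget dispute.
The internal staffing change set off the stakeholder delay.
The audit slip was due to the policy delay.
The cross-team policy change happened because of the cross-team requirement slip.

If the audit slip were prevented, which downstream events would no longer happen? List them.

Downstream of the audit slip: the policy miscommunication, the external requirement change, the cross-team policy change.
Of those, still caused via another path: the cross-team policy change.
The remainder have no surviving cause.

the external requirement change, the policy miscommunication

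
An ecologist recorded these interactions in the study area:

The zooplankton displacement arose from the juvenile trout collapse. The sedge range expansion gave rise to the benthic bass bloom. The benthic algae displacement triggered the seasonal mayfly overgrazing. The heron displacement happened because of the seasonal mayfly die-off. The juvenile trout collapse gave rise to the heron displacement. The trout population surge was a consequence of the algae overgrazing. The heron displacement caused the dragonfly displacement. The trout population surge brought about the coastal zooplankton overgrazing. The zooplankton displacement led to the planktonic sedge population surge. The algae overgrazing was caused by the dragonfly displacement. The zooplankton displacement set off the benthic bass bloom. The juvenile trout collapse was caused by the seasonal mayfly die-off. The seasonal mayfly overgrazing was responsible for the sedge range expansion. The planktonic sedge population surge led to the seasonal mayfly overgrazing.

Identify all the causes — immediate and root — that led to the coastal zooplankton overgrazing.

the algae overgrazing, the dragonfly displacement, the heron displacement, the juvenile trout collapse, the seasonal mayfly die-off, the trout population surge

Immediate cause of the coastal zooplankton overgrazing: the trout population surge.
Further upstream: the seasonal mayfly die-off, the juvenile trout collapse, the heron displacement, the dragonfly displacement, the algae overgrazing.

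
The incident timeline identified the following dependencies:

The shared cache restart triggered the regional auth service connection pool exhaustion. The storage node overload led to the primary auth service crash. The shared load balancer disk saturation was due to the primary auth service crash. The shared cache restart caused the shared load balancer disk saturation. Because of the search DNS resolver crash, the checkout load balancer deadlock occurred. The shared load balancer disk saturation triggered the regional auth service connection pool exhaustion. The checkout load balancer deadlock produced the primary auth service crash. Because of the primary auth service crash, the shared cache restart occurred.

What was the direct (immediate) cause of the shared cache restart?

Upstream contributors include the search DNS resolver crash, the checkout load balancer deadlock, the storage node overload, but only the primary auth service crash feeds directly into the shared cache restart.

the primary auth service crash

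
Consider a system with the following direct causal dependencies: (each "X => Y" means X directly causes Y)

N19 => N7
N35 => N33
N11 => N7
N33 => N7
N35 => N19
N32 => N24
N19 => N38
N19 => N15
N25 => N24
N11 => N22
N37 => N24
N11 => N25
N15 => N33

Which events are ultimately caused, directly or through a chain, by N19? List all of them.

N15, N33, N38, N7

Direct effects: N15, N7, N38.
2 steps out: N33.
Not reachable from it: N11, N32, N25, N35, N22, N37, N24.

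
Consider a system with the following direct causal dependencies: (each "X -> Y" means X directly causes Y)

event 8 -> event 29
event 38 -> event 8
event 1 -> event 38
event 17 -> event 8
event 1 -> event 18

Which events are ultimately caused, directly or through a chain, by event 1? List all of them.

event 18, event 29, event 38, event 8

Direct effects: event 18, event 38.
2 steps out: event 8.
3 steps out: event 29.
Not reachable from it: event 17.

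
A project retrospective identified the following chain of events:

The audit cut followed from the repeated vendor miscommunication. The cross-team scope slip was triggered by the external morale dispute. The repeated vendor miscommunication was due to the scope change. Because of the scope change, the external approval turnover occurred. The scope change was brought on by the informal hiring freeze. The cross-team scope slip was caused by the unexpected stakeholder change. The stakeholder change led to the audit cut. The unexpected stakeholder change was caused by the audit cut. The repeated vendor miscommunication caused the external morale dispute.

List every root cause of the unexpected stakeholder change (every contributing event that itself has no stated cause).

Tracing upstream from the unexpected stakeholder change: the unexpected stakeholder change ← the audit cut ← the repeated vendor miscommunication ← the scope change ← the informal hiring freeze.
A separate upstream branch: the unexpected stakeholder change ← the audit cut ← the stakeholder change.
Each of those chain origins has no stated cause.

the informal hiring freeze, the stakeholder change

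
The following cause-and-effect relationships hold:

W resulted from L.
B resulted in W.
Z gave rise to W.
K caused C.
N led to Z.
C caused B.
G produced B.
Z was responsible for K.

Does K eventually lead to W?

There is a causal chain: K → C → B → W.

Yes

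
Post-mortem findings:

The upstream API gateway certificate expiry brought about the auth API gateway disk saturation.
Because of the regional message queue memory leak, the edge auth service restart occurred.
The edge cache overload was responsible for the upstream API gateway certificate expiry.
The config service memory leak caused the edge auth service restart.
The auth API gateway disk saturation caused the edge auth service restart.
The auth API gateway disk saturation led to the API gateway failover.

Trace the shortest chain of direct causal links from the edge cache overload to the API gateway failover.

the edge cache overload → the upstream API gateway certificate expiry
the upstream API gateway certificate expiry → the auth API gateway disk saturation
the auth API gateway disk saturation → the API gateway failover
Length: 3 steps.

the edge cache overload → the upstream API gateway certificate expiry → the auth API gateway disk saturation → the API gateway failover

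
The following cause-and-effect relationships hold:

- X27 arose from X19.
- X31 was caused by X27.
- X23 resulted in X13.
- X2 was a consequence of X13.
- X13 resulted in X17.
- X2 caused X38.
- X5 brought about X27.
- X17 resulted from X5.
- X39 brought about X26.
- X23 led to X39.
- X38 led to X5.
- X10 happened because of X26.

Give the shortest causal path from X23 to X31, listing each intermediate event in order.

X23 → X13
X13 → X2
X2 → X38
X38 → X5
X5 → X27
X27 → X31
Length: 6 steps.

X23 → X13 → X2 → X38 → X5 → X27 → X31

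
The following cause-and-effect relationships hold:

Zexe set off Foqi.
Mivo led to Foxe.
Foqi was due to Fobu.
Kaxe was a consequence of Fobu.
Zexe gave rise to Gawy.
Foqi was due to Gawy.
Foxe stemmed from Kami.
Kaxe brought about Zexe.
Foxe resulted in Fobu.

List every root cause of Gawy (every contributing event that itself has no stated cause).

Kami, Mivo

Tracing upstream from Gawy: Gawy ← Zexe ← Kaxe ← Fobu ← Foxe ← Mivo.
A separate upstream branch: Gawy ← Zexe ← Kaxe ← Fobu ← Foxe ← Kami.
Each of those chain origins has no stated cause.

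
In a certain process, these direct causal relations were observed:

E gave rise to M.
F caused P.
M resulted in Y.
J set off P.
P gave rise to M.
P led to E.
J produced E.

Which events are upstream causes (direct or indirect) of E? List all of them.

F, J, P

Immediate causes of E: J, P.
Further upstream: F.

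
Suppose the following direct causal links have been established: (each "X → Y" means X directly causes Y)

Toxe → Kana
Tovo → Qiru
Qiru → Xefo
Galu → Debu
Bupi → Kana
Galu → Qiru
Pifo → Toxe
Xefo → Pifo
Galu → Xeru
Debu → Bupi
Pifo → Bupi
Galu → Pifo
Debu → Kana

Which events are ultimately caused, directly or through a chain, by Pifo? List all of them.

Bupi, Kana, Toxe

Direct effects: Toxe, Bupi.
2 steps out: Kana.
Not reachable from it: Galu, Qiru, Xefo, Xeru, Debu, Tovo.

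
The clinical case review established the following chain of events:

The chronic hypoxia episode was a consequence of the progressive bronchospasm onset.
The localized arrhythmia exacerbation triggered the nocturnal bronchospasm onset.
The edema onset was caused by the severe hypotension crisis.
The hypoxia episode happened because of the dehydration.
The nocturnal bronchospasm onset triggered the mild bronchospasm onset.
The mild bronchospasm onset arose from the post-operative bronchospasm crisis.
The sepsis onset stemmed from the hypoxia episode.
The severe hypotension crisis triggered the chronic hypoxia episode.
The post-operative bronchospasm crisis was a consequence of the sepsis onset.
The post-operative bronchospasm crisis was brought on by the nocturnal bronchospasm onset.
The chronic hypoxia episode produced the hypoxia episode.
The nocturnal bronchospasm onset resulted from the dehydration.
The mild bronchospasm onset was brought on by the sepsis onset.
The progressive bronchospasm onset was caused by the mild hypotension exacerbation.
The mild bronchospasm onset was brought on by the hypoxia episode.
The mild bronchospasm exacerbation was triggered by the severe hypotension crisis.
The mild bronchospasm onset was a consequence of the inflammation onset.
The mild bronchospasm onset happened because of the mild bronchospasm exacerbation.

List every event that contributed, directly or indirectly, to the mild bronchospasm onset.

Immediate causes of the mild bronchospasm onset: the mild bronchospasm exacerbation, the hypoxia episode, the inflammation onset, the sepsis onset, the nocturnal bronchospasm onset, the post-operative bronchospasm crisis.
Further upstream: the mild hypotension exacerbation, the severe hypotension crisis, the progressive bronchospasm onset, the dehydration, the chronic hypoxia episode, the localized arrhythmia exacerbation.

the chronic hypoxia episode, the dehydration, the hypoxia episode, the inflammation onset, the localized arrhythmia exacerbation, the mild bronchospasm exacerbation, the mild hypotension exacerbation, the nocturnal bronchospasm onset, the post-operative bronchospasm crisis, the progressive bronchospasm onset, the sepsis onset, the severe hypotension crisis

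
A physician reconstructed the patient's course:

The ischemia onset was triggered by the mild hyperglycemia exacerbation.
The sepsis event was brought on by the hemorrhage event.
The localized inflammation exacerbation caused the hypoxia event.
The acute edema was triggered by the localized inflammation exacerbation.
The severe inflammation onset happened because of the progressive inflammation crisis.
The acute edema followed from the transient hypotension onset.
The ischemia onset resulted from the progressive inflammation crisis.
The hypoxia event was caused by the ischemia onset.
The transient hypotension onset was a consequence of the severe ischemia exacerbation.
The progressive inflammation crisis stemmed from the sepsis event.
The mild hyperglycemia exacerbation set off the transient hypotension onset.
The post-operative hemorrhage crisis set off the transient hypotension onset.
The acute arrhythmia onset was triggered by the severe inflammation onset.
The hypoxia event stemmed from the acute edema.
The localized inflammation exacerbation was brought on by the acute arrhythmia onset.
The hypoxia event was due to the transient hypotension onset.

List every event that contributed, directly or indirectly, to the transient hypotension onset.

the mild hyperglycemia exacerbation, the post-operative hemorrhage crisis, the severe ischemia exacerbation

Immediate causes of the transient hypotension onset: the severe ischemia exacerbation, the mild hyperglycemia exacerbation, the post-operative hemorrhage crisis.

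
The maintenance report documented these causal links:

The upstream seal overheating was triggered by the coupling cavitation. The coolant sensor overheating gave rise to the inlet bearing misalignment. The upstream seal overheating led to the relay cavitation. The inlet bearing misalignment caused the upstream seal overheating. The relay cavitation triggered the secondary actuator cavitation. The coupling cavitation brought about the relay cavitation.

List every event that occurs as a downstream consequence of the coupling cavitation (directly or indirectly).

the relay cavitation, the secondary actuator cavitation, the upstream seal overheating

Direct effects: the upstream seal overheating, the relay cavitation.
2 steps out: the secondary actuator cavitation.
Not reachable from it: the coolant sensor overheating, the inlet bearing misalignment.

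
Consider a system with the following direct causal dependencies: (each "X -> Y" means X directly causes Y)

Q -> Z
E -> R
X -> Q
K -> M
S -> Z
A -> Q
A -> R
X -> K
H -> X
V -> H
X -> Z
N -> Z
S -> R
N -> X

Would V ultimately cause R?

No

V leads to H, X, K, M, Q, Z; R is not among them.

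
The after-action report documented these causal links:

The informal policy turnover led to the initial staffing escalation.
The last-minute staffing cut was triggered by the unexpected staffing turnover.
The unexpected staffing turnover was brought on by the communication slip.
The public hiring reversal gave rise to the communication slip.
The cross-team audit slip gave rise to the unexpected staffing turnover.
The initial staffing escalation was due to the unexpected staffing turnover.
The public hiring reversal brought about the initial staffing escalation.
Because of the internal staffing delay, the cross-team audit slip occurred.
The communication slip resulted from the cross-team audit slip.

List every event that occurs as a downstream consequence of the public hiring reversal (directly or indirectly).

the communication slip, the initial staffing escalation, the last-minute staffing cut, the unexpected staffing turnover

Direct effects: the communication slip, the initial staffing escalation.
2 steps out: the unexpected staffing turnover.
3 steps out: the last-minute staffing cut.
Not reachable from it: the internal staffing delay, the cross-team audit slip, the informal policy turnover.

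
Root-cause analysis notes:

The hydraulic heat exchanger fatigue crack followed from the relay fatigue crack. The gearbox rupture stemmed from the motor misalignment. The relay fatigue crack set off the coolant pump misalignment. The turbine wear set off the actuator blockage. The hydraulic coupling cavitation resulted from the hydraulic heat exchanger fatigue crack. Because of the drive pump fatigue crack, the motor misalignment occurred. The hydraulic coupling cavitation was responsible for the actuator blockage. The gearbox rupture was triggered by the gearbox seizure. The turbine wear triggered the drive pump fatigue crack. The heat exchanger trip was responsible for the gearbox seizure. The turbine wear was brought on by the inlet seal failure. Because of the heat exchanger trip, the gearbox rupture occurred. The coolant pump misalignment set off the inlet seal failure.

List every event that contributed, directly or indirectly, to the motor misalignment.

Immediate cause of the motor misalignment: the drive pump fatigue crack.
Further upstream: the relay fatigue crack, the coolant pump misalignment, the inlet seal failure, the turbine wear.

the coolant pump misalignment, the drive pump fatigue crack, the inlet seal failure, the relay fatigue crack, the turbine wear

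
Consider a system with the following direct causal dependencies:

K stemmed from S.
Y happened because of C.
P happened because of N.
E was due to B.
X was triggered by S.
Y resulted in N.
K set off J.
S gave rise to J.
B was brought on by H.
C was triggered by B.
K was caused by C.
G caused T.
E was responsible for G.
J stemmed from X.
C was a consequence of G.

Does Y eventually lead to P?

Yes

There is a causal chain: Y → N → P.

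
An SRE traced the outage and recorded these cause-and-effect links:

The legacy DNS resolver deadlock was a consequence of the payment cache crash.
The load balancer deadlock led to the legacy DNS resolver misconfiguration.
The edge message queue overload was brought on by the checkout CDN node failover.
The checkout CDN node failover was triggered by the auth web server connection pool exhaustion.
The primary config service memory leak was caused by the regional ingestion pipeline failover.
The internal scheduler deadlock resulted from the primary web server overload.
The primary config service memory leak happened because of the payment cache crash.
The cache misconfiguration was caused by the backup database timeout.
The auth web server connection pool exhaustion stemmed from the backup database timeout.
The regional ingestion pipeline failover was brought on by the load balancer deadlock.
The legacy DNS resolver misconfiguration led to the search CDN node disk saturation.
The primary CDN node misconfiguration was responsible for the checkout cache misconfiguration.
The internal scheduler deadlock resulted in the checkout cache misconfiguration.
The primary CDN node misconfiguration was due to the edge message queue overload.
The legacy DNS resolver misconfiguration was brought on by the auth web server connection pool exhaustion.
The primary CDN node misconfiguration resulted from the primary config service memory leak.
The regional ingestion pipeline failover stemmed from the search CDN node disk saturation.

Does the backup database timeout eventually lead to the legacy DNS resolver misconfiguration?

Yes

There is a causal chain: the backup database timeout → the auth web server connection pool exhaustion → the legacy DNS resolver misconfiguration.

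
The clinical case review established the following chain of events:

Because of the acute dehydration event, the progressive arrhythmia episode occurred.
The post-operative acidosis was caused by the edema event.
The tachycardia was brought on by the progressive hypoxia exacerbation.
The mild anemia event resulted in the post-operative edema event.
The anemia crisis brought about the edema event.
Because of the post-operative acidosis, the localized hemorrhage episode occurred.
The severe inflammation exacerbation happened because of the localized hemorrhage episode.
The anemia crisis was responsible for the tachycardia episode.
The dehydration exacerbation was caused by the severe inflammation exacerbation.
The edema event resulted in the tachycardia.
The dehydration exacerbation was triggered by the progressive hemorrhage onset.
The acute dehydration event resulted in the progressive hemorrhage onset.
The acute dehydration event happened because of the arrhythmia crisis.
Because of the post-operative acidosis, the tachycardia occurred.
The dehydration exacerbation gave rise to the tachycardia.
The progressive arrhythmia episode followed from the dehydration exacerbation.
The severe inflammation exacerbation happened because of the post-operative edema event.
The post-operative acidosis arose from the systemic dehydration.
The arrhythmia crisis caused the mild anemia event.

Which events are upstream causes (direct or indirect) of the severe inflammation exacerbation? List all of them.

Immediate causes of the severe inflammation exacerbation: the post-operative edema event, the localized hemorrhage episode.
Further upstream: the anemia crisis, the arrhythmia crisis, the mild anemia event, the systemic dehydration, the edema event, the post-operative acidosis.

the anemia crisis, the arrhythmia crisis, the edema event, the localized hemorrhage episode, the mild anemia event, the post-operative acidosis, the post-operative edema event, the systemic dehydration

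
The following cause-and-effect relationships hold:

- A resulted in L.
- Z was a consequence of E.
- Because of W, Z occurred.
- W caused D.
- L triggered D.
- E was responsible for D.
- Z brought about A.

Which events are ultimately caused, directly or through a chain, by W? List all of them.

A, D, L, Z

Direct effects: Z, D.
2 steps out: A.
3 steps out: L.
Not reachable from it: E.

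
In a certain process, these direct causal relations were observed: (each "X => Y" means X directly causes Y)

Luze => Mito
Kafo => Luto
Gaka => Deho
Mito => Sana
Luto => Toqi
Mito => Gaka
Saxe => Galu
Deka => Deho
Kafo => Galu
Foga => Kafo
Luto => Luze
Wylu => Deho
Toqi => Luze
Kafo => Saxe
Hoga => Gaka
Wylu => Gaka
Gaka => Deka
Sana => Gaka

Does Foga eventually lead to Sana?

Yes

There is a causal chain: Foga → Kafo → Luto → Luze → Mito → Sana.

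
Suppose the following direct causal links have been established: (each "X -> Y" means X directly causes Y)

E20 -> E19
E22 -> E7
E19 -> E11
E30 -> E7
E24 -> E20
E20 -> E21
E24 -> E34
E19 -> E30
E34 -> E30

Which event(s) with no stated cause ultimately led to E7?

Tracing upstream from E7: E7 ← E30 ← E34 ← E24.
A separate upstream branch: E7 ← E22.
Each of those chain origins has no stated cause.

E22, E24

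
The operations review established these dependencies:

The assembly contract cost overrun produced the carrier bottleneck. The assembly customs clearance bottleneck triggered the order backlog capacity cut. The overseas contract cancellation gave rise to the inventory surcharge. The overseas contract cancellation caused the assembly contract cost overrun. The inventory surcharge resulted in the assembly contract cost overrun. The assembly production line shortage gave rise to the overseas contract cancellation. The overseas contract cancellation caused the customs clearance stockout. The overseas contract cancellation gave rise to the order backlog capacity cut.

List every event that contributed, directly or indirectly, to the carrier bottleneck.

the assembly contract cost overrun, the assembly production line shortage, the inventory surcharge, the overseas contract cancellation

Immediate cause of the carrier bottleneck: the assembly contract cost overrun.
Further upstream: the assembly production line shortage, the overseas contract cancellation, the inventory surcharge.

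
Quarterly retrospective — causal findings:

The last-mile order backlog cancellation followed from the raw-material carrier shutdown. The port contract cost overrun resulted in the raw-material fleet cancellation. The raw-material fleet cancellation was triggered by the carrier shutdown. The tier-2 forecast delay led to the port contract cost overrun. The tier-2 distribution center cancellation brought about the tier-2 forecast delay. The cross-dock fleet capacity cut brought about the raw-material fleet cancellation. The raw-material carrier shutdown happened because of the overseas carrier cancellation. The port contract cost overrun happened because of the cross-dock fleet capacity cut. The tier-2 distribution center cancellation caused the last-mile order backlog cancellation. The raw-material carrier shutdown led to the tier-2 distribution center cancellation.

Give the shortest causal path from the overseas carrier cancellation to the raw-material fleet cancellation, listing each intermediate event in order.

the overseas carrier cancellation → the raw-material carrier shutdown
the raw-material carrier shutdown → the tier-2 distribution center cancellation
the tier-2 distribution center cancellation → the tier-2 forecast delay
the tier-2 forecast delay → the port contract cost overrun
the port contract cost overrun → the raw-material fleet cancellation
Length: 5 steps.

the overseas carrier cancellation → the raw-material carrier shutdown → the tier-2 distribution center cancellation → the tier-2 forecast delay → the port contract cost overrun → the raw-material fleet cancellation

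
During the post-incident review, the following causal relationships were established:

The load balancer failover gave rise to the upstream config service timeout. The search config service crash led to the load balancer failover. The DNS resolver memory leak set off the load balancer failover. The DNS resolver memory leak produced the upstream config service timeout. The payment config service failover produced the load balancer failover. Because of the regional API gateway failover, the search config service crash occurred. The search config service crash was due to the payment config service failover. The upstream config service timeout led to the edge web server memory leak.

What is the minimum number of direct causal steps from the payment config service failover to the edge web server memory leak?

Shortest chain: the payment config service failover → the load balancer failover → the upstream config service timeout → the edge web server memory leak.

3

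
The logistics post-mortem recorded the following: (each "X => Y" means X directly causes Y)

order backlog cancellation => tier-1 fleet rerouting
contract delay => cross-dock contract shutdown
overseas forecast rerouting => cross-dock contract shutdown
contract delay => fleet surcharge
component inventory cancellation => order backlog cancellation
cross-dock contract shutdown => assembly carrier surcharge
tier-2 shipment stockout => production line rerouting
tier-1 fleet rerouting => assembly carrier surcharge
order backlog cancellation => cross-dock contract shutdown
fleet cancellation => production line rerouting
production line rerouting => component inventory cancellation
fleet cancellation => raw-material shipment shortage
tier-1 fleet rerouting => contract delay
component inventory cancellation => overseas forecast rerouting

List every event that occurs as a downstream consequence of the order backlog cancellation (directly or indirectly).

the assembly carrier surcharge, the contract delay, the cross-dock contract shutdown, the fleet surcharge, the tier-1 fleet rerouting

Direct effects: the tier-1 fleet rerouting, the cross-dock contract shutdown.
2 steps out: the contract delay, the assembly carrier surcharge.
3 steps out: the fleet surcharge.
Not reachable from it: the fleet cancellation, the raw-material shipment shortage, the production line rerouting, the component inventory cancellation, the overseas forecast rerouting, the tier-2 shipment stockout.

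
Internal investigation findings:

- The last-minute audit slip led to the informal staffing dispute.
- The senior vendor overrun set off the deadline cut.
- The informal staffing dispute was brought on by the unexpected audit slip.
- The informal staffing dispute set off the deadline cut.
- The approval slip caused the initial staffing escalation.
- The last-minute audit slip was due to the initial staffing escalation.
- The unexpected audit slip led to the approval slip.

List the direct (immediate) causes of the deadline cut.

Upstream contributors include the unexpected audit slip, the approval slip, the initial staffing escalation, the last-minute audit slip, but only the informal staffing dispute, the senior vendor overrun feed directly into the deadline cut.

the informal staffing dispute, the senior vendor overrun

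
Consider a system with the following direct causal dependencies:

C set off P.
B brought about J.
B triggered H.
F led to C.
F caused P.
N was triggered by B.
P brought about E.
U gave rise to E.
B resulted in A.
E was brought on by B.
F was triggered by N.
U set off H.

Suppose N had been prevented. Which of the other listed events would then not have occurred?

C, F, P

Downstream of N: F, C, P, E.
Of those, still caused via another path: E.
The remainder have no surviving cause.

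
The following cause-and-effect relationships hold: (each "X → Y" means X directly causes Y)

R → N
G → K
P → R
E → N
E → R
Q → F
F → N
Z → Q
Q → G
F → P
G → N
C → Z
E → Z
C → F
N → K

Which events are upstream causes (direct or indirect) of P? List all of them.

C, E, F, Q, Z

Immediate cause of P: F.
Further upstream: E, C, Z, Q.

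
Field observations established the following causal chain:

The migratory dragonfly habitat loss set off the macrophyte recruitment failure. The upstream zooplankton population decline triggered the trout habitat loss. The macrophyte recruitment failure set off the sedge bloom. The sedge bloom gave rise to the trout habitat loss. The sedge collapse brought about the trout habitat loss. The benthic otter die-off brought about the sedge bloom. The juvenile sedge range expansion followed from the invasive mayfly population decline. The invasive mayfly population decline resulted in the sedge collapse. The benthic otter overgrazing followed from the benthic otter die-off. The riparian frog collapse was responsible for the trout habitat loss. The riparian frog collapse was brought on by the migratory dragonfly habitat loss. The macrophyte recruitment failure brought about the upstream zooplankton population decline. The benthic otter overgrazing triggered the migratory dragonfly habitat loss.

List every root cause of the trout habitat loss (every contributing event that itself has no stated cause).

the benthic otter die-off, the invasive mayfly population decline

Tracing upstream from the trout habitat loss: the trout habitat loss ← the sedge bloom ← the benthic otter die-off.
A separate upstream branch: the trout habitat loss ← the sedge collapse ← the invasive mayfly population decline.
Each of those chain origins has no stated cause.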